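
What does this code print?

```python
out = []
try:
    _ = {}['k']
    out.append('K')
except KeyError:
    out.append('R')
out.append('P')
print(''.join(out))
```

Execution trace: 'R' (except KeyError) → 'P' (after the try/except). Output: RP

Answer: RP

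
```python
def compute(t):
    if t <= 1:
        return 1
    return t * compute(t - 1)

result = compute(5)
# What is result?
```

compute(5) = 5 * 4 * 3 * 2 * 1 = 120

Answer: 120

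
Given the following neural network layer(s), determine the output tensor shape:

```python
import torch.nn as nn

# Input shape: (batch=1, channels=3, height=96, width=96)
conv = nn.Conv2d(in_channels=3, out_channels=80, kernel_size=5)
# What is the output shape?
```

Input: (1, 3, 96, 96) -> Output: (1, 80, 92, 92)

Answer: (1, 80, 92, 92)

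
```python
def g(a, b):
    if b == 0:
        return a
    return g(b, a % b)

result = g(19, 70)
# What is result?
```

g(19, 70) -> g(70, 19) -> g(19, 13) -> g(13, 6) -> g(6, 1) -> g(1, 0) -> 1

Answer: 1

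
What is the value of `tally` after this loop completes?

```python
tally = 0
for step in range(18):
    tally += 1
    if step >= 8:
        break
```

Loop breaks when step reaches 8, tally is 9
`tally` takes the values: 0 → 1 → 2 → 3 → 4 → 5 → 6 → 7 → 8 → 9

Answer: 9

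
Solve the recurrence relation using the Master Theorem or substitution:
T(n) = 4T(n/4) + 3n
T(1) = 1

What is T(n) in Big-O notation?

By Master Theorem: a=4, b=4, f(n)=3n. Since log_4(4) = 1 and f(n) = Θ(n^1), Case 2 applies. T(n) = O(n log n).

Answer: O(n log n)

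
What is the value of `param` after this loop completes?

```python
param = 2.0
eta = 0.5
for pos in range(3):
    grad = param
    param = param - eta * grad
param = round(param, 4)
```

Gradient descent: w = 2.0 * (1 - 0.5)^3
`param` takes the values: 2.0 → 1.0 → 0.5 → 0.25

Answer: 0.25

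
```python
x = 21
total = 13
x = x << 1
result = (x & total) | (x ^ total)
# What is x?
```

Trace:
`x = 21` → x = 21
`total = 13` → total = 13
`x = x << 1` → x = 42
`result = (x & total) | (x ^ total)` → result = 47
So x = 42

Answer: 42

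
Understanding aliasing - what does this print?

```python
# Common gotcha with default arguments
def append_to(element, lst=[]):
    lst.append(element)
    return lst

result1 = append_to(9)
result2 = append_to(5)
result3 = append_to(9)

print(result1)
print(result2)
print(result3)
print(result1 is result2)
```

Key concept: mutable default argument gotcha.
Step by step:
`result1 = append_to(9)` → result1 = [9]
`result2 = append_to(5)` → result1 = [9, 5] (same object as result2); result2 = [9, 5] (same object as result1)
`result3 = append_to(9)` → result1 = [9, 5, 9] (same object as result2, result3); result2 = [9, 5, 9] (same object as result1, result3); result3 = [9, 5, 9] (same object as result1, result2)
`print(result1)` → prints [9, 5, 9]
`print(result2)` → prints [9, 5, 9]
`print(result3)` → prints [9, 5, 9]
`print(result1 is result2)` → prints True

Answer:
[9, 5, 9]
[9, 5, 9]
[9, 5, 9]
True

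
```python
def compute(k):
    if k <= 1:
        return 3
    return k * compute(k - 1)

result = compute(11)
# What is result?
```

compute(11) = 11 * 10 * 9 * 8 * 7 * 6 * 5 * 4 * 3 * 2 * 3 = 119750400

Answer: 119750400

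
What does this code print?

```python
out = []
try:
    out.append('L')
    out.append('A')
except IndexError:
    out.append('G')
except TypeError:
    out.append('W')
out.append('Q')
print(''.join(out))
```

Execution trace: 'L' (try body) → 'A' (try body, no exception) → 'Q' (after the try/except). Output: LAQ

Answer: LAQ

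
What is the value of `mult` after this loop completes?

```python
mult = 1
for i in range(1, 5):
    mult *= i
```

4! = 24
`mult` takes the values: 1 → 2 → 6 → 24

Answer: 24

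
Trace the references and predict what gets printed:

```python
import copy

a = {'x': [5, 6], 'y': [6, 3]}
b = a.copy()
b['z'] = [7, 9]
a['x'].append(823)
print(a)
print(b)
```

Key concept: shallow copy of dict with mutable values.
Step by step:
`a = {'x': [5, 6], 'y': [6, 3]}` → a = {'x': [5, 6], 'y': [6, 3]}
`b = a.copy()` → b = {'x': [5, 6], 'y': [6, 3]}
`b['z'] = [7, 9]` → b = {'x': [5, 6], 'y': [6, 3], 'z': [7, 9]}
`a['x'].append(823)` → a = {'x': [5, 6, 823], 'y': [6, 3]}; b = {'x': [5, 6, 823], 'y': [6, 3], 'z': [7, 9]}
`print(a)` → prints {'x': [5, 6, 823], 'y': [6, 3]}
`print(b)` → prints {'x': [5, 6, 823], 'y': [6, 3], 'z': [7, 9]}

Answer:
{'x': [5, 6, 823], 'y': [6, 3]}
{'x': [5, 6, 823], 'y': [6, 3], 'z': [7, 9]}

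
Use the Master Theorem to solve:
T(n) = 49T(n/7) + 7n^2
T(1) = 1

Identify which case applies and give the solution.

a=49, b=7, f(n)=7n^2. log_7(49) = 2. Since c=2 = 2, Case 2 applies: T(n) = Θ(n^log_b(a) · log n) = O(n^2 log n).

Answer: O(n^2 log n) - Case 2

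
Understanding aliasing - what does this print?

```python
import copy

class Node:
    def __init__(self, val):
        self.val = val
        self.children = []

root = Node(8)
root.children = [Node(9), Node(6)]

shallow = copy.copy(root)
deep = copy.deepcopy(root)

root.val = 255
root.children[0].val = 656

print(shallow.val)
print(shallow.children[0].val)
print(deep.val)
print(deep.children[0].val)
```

Key concept: deep copy with custom objects.
Step by step:
`root = Node(8)` → root = Node(val=8, children=[])
`root.children = [Node(9), Node(6)]` → root = Node(val=8, children=[Node(val=9, children=[]), Node(val=6, children=[])])
`shallow = copy.copy(root)` → shallow = Node(val=8, children=[Node(val=9, children=[]), Node(val=6, children=[])])
`deep = copy.deepcopy(root)` → deep = Node(val=8, children=[Node(val=9, children=[]), Node(val=6, children=[])])
`root.val = 255` → root = Node(val=255, children=[Node(val=9, children=[]), Node(val=6, children=[])])
`root.children[0].val = 656` → root = Node(val=255, children=[Node(val=656, children=[]), Node(val=6, children=[])]); shallow = Node(val=8, children=[Node(val=656, children=[]), Node(val=6, children=[])])
`print(shallow.val)` → prints 8
`print(shallow.children[0].val)` → prints 656
`print(deep.val)` → prints 8
`print(deep.children[0].val)` → prints 9

Answer:
8
656
8
9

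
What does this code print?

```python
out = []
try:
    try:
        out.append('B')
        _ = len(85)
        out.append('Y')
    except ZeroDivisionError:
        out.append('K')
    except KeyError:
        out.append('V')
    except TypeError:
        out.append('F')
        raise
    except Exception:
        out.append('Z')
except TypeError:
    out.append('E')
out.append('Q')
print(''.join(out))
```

Execution trace: 'B' (inner try body) → 'F' (inner except TypeError) → 'E' (outer except TypeError) → 'Q' (after the try/except). Output: BFEQ

Answer: BFEQ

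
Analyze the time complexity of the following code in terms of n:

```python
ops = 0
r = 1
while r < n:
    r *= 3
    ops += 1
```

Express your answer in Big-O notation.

Each loop level contributes: log n. Multiplying the contributions gives O(log n).

Answer: O(log n)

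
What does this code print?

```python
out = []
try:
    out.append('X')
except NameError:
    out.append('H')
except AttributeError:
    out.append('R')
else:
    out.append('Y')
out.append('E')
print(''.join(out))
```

Execution trace: 'X' (try body, no exception) → 'Y' (else) → 'E' (after the try/except). Output: XYE

Answer: XYE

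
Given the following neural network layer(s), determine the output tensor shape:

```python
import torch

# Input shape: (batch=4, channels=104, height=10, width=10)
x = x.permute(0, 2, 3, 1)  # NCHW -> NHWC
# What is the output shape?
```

Input: (4, 104, 10, 10) -> Output: (4, 10, 10, 104)

Answer: (4, 10, 10, 104)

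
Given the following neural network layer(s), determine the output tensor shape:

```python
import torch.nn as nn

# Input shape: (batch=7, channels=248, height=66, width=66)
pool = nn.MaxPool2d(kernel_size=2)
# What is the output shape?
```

Input: (7, 248, 66, 66) -> Output: (7, 248, 33, 33)

Answer: (7, 248, 33, 33)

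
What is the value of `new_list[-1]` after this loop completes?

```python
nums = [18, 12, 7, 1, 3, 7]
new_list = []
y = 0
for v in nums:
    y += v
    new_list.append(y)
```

Cumulative sum ends at 48
`new_list` takes the values: [] → [18] → [18, 30] → [18, 30, 37] → [18, 30, 37, 38] → [18, 30, 37, 38, 41] → [18, 30, 37, 38, 41, 48]
So `new_list[-1]` = 48

Answer: 48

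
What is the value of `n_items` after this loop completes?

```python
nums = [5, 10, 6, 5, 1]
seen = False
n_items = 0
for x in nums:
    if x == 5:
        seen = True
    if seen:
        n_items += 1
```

Count elements after first 5 in [5, 10, 6, 5, 1]
`n_items` takes the values: 0 → 1 → 2 → 3 → 4 → 5

Answer: 5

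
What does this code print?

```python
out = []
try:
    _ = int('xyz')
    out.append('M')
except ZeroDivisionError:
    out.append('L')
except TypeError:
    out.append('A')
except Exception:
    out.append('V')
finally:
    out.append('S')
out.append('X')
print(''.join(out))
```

Execution trace: 'V' (except Exception) → 'S' (finally) → 'X' (after the try/except). Output: VSX

Answer: VSX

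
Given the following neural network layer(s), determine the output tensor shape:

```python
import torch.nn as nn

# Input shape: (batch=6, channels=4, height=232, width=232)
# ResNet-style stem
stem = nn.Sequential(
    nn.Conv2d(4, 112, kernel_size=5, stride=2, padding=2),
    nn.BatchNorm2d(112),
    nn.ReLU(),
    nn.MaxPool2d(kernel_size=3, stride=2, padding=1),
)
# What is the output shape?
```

Input: (6, 4, 232, 232) -> after Conv2d 5x5 stride=2: (6, 112, 116, 116) -> Output: (6, 112, 58, 58)

Answer: (6, 112, 58, 58)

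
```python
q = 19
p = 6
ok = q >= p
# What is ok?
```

Trace:
`q = 19` → q = 19
`p = 6` → p = 6
`ok = q >= p` → ok = True
So ok = True

Answer: True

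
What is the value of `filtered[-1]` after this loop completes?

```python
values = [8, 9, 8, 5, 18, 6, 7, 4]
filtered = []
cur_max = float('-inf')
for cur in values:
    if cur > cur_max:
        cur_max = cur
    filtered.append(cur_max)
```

Running max ends at 18
`filtered` takes the values: [] → [8] → [8, 9] → [8, 9, 9] → [8, 9, 9, 9] → [8, 9, 9, 9, 18] → [8, 9, 9, 9, 18, 18] → [8, 9, 9, 9, 18, 18, 18] → [8, 9, 9, 9, 18, 18, 18, 18]
So `filtered[-1]` = 18

Answer: 18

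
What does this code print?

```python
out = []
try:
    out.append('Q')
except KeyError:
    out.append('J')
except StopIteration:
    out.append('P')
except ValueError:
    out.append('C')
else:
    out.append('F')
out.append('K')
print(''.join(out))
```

Execution trace: 'Q' (try body, no exception) → 'F' (else) → 'K' (after the try/except). Output: QFK

Answer: QFK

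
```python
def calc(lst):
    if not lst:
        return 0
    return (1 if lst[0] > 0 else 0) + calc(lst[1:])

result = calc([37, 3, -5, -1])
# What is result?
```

Count of positive elements in [37, 3, -5, -1] = 2

Answer: 2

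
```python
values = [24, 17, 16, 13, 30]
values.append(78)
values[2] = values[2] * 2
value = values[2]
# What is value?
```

Trace:
`values = [24, 17, 16, 13, 30]` → values = [24, 17, 16, 13, 30]
`values.append(78)` → values = [24, 17, 16, 13, 30, 78]
`values[2] = values[2] * 2` → values = [24, 17, 32, 13, 30, 78]
`value = values[2]` → value = 32
So value = 32

Answer: 32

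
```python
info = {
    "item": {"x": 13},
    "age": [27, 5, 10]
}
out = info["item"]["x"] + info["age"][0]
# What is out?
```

Trace:
`info = { ...` → info = {'item': {'x': 13}, 'age': [27, 5, 10]}
`out = info["item"]["x"] + info["age"][0]` → out = 40
So out = 40

Answer: 40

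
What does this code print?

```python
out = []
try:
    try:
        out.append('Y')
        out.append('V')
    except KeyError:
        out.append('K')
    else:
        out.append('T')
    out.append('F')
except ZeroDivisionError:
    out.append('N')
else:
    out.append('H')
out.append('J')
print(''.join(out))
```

Execution trace: 'Y' (inner try body) → 'V' (inner try body, no exception) → 'T' (inner else) → 'F' (try body, no exception) → 'H' (else) → 'J' (after the try/except). Output: YVTFHJ

Answer: YVTFHJ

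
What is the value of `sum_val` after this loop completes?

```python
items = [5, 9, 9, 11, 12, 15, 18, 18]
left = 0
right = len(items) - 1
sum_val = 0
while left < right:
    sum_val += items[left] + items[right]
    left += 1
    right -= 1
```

Sum of pairs from ends
`sum_val` takes the values: 0 → 23 → 50 → 74 → 97

Answer: 97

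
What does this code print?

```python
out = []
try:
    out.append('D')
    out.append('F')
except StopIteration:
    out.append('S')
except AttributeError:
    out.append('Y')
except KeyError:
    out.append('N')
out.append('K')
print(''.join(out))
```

Execution trace: 'D' (try body) → 'F' (try body, no exception) → 'K' (after the try/except). Output: DFK

Answer: DFK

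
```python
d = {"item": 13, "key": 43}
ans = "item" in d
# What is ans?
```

Trace:
`d = {"item": 13, "key": 43}` → d = {'item': 13, 'key': 43}
`ans = "item" in d` → ans = True
So ans = True

Answer: True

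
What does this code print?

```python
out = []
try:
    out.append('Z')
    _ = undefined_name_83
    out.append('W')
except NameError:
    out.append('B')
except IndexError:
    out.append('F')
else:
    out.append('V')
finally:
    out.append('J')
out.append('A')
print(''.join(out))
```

Execution trace: 'Z' (try body) → 'B' (except NameError) → 'J' (finally) → 'A' (after the try/except). Output: ZBJA

Answer: ZBJA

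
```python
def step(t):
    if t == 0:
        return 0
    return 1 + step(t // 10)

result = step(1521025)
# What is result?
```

Count of digits of 1521025: 7

Answer: 7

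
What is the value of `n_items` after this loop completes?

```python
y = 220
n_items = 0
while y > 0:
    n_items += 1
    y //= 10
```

Count digits by repeated division by 10
`n_items` takes the values: 0 → 1 → 2 → 3

Answer: 3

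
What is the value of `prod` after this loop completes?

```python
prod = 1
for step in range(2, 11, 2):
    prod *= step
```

Product of even numbers 2 to 10
`prod` takes the values: 1 → 2 → 8 → 48 → 384 → 3840

Answer: 3840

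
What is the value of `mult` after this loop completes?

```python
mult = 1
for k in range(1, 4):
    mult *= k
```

3! = 6
`mult` takes the values: 1 → 2 → 6

Answer: 6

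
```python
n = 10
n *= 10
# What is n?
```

Trace:
`n = 10` → n = 10
`n *= 10` → n = 100
So n = 100

Answer: 100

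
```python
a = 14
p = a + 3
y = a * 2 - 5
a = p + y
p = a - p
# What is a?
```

Trace:
`a = 14` → a = 14
`p = a + 3` → p = 17
`y = a * 2 - 5` → y = 23
`a = p + y` → a = 40
`p = a - p` → p = 23
So a = 40

Answer: 40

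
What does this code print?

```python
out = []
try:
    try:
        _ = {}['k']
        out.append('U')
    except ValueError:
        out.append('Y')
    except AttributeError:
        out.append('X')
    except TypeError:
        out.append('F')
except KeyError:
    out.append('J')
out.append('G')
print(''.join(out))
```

Execution trace: 'J' (outer except KeyError) → 'G' (after the try/except). Output: JG

Answer: JG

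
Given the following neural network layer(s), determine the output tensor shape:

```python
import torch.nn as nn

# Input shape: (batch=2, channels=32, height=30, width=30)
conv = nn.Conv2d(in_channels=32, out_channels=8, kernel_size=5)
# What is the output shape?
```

Input: (2, 32, 30, 30) -> Output: (2, 8, 26, 26)

Answer: (2, 8, 26, 26)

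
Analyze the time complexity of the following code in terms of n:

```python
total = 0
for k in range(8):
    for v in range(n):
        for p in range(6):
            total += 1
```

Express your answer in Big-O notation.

Each loop level contributes: 1 × n × 1. Multiplying the contributions gives O(n).

Answer: O(n)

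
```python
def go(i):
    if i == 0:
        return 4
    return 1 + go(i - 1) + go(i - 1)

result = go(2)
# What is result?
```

go(i) = 1 + 2·go(i-1), go(0)=4. Closed form: (4+1)·2^2 - 1 = 19.

Answer: 19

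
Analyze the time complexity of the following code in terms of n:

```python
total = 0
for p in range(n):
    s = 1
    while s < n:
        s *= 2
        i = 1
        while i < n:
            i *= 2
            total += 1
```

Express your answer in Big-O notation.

Each loop level contributes: n × log n × log n. Multiplying the contributions gives O(n log² n).

Answer: O(n log² n)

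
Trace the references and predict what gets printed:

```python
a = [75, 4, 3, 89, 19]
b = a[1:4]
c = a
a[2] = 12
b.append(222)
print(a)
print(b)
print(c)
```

Key concept: slice vs alias.
Step by step:
`a = [75, 4, 3, 89, 19]` → a = [75, 4, 3, 89, 19]
`b = a[1:4]` → b = [4, 3, 89]
`c = a` → c = [75, 4, 3, 89, 19] (same object as a)
`a[2] = 12` → a = [75, 4, 12, 89, 19] (same object as c); c = [75, 4, 12, 89, 19] (same object as a)
`b.append(222)` → b = [4, 3, 89, 222]
`print(a)` → prints [75, 4, 12, 89, 19]
`print(b)` → prints [4, 3, 89, 222]
`print(c)` → prints [75, 4, 12, 89, 19]

Answer:
[75, 4, 12, 89, 19]
[4, 3, 89, 222]
[75, 4, 12, 89, 19]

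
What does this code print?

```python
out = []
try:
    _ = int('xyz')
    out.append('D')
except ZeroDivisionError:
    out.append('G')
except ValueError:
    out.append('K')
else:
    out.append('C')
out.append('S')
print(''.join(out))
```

Execution trace: 'K' (except ValueError) → 'S' (after the try/except). Output: KS

Answer: KS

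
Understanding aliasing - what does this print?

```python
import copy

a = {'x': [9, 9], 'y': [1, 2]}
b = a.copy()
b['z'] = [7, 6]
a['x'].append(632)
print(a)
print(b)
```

Key concept: shallow copy of dict with mutable values.
Step by step:
`a = {'x': [9, 9], 'y': [1, 2]}` → a = {'x': [9, 9], 'y': [1, 2]}
`b = a.copy()` → b = {'x': [9, 9], 'y': [1, 2]}
`b['z'] = [7, 6]` → b = {'x': [9, 9], 'y': [1, 2], 'z': [7, 6]}
`a['x'].append(632)` → a = {'x': [9, 9, 632], 'y': [1, 2]}; b = {'x': [9, 9, 632], 'y': [1, 2], 'z': [7, 6]}
`print(a)` → prints {'x': [9, 9, 632], 'y': [1, 2]}
`print(b)` → prints {'x': [9, 9, 632], 'y': [1, 2], 'z': [7, 6]}

Answer:
{'x': [9, 9, 632], 'y': [1, 2]}
{'x': [9, 9, 632], 'y': [1, 2], 'z': [7, 6]}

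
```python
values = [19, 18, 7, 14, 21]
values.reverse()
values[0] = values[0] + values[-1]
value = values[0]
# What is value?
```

Trace:
`values = [19, 18, 7, 14, 21]` → values = [19, 18, 7, 14, 21]
`values.reverse()` → values = [21, 14, 7, 18, 19]
`values[0] = values[0] + values[-1]` → values = [40, 14, 7, 18, 19]
`value = values[0]` → value = 40
So value = 40

Answer: 40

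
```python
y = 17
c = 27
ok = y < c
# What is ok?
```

Trace:
`y = 17` → y = 17
`c = 27` → c = 27
`ok = y < c` → ok = True
So ok = True

Answer: True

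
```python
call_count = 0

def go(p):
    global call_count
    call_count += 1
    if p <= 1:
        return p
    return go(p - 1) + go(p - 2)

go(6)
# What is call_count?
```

Calls(p) = 1 + Calls(p-1) + Calls(p-2); Calls(0)=Calls(1)=1. For p=6 this gives 25.

Answer: 25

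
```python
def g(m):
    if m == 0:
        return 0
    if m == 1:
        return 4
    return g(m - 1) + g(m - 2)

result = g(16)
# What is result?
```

Build up from base cases: g(0)=0, g(1)=4, g(2)=4, g(3)=8, g(4)=12, g(5)=20, g(6)=32, ..., g(16)=3948

Answer: 3948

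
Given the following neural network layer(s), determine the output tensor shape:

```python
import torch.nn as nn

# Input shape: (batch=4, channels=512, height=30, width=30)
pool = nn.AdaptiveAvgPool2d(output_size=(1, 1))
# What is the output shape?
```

Input: (4, 512, 30, 30) -> Output: (4, 512, 1, 1)

Answer: (4, 512, 1, 1)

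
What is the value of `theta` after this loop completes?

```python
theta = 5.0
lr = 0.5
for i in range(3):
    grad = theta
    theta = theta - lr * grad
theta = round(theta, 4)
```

Gradient descent: w = 5.0 * (1 - 0.5)^3
`theta` takes the values: 5.0 → 2.5 → 1.25 → 0.625

Answer: 0.625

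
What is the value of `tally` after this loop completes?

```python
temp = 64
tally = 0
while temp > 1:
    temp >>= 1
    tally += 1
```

Count right shifts until 1
`tally` takes the values: 0 → 1 → 2 → 3 → 4 → 5 → 6

Answer: 6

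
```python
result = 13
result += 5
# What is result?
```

Trace:
`result = 13` → result = 13
`result += 5` → result = 18
So result = 18

Answer: 18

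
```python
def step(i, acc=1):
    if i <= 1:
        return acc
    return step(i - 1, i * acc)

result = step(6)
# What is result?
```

Accumulator trace (n, acc): (6, 1) -> (5, 6) -> (4, 30) -> (3, 120) -> (2, 360) -> (1, 720) -> return 720

Answer: 720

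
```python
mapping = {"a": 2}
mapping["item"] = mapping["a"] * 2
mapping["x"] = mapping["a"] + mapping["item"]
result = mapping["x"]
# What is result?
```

Trace:
`mapping = {"a": 2}` → mapping = {'a': 2}
`mapping["item"] = mapping["a"] * 2` → mapping = {'a': 2, 'item': 4}
`mapping["x"] = mapping["a"] + mapping["item"]` → mapping = {'a': 2, 'item': 4, 'x': 6}
`result = mapping["x"]` → result = 6
So result = 6

Answer: 6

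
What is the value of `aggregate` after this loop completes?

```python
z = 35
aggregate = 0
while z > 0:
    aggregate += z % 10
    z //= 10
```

Sum digits of 35
`aggregate` takes the values: 0 → 5 → 8

Answer: 8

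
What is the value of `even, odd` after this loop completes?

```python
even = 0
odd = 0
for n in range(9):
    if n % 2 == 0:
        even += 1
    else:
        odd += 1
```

Count evens and odds in range(9)
`even, odd` takes the values: (0, 0) → (1, 0) → (1, 1) → (2, 1) → (2, 2) → (3, 2) → (3, 3) → (4, 3) → (4, 4) → (5, 4)

Answer: 5, 4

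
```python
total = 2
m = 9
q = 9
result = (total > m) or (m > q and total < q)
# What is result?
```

Trace:
`total = 2` → total = 2
`m = 9` → m = 9
`q = 9` → q = 9
`result = (total > m) or (m > q and total < q)` → result = False
So result = False

Answer: False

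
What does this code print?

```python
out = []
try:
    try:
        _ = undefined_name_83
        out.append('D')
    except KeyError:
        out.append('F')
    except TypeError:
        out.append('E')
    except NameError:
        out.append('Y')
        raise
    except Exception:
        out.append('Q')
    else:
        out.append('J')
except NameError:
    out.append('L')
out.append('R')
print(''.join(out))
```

Execution trace: 'Y' (inner except NameError) → 'L' (outer except NameError) → 'R' (after the try/except). Output: YLR

Answer: YLR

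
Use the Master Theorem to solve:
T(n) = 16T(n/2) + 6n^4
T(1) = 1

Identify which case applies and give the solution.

a=16, b=2, f(n)=6n^4. log_2(16) = 4. Since c=4 = 4, Case 2 applies: T(n) = Θ(n^log_b(a) · log n) = O(n^4 log n).

Answer: O(n^4 log n) - Case 2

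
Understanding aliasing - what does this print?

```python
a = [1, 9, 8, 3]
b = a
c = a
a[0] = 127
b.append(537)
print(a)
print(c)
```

Key concept: multiple aliases.
Step by step:
`a = [1, 9, 8, 3]` → a = [1, 9, 8, 3]
`b = a` → b = [1, 9, 8, 3] (same object as a)
`c = a` → c = [1, 9, 8, 3] (same object as a, b)
`a[0] = 127` → a = [127, 9, 8, 3] (same object as b, c); b = [127, 9, 8, 3] (same object as a, c); c = [127, 9, 8, 3] (same object as a, b)
`b.append(537)` → a = [127, 9, 8, 3, 537] (same object as b, c); b = [127, 9, 8, 3, 537] (same object as a, c); c = [127, 9, 8, 3, 537] (same object as a, b)
`print(a)` → prints [127, 9, 8, 3, 537]
`print(c)` → prints [127, 9, 8, 3, 537]

Answer:
[127, 9, 8, 3, 537]
[127, 9, 8, 3, 537]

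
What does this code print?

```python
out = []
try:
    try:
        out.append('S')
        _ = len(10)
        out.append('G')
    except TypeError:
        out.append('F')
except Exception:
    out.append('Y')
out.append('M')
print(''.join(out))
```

Execution trace: 'S' (inner try body) → 'F' (inner except TypeError) → 'M' (after the try/except). Output: SFM

Answer: SFM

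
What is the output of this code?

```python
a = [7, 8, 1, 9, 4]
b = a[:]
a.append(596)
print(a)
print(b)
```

Key concept: slice [:] creates copy.
Step by step:
`a = [7, 8, 1, 9, 4]` → a = [7, 8, 1, 9, 4]
`b = a[:]` → b = [7, 8, 1, 9, 4]
`a.append(596)` → a = [7, 8, 1, 9, 4, 596]
`print(a)` → prints [7, 8, 1, 9, 4, 596]
`print(b)` → prints [7, 8, 1, 9, 4]

Answer:
[7, 8, 1, 9, 4, 596]
[7, 8, 1, 9, 4]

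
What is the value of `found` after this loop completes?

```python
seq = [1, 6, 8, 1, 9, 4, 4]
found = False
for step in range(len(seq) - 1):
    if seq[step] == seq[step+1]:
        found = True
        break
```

Check consecutive duplicates in [1, 6, 8, 1, 9, 4, 4]
`found` takes the values: False → True

Answer: True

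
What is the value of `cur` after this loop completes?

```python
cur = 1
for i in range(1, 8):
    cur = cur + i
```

Start at 1, add 1 through 7
`cur` takes the values: 1 → 2 → 4 → 7 → 11 → 16 → 22 → 29

Answer: 29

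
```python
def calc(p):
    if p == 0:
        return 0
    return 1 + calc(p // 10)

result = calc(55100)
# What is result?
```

Count of digits of 55100: 5

Answer: 5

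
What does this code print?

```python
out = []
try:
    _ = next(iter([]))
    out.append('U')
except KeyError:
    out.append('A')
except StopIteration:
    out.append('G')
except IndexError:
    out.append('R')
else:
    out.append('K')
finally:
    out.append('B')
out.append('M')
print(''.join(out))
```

Execution trace: 'G' (except StopIteration) → 'B' (finally) → 'M' (after the try/except). Output: GBM

Answer: GBM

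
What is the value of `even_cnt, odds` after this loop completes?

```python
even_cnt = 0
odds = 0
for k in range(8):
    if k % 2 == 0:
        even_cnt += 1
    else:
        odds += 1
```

Count evens and odds in range(8)
`even_cnt, odds` takes the values: (0, 0) → (1, 0) → (1, 1) → (2, 1) → (2, 2) → (3, 2) → (3, 3) → (4, 3) → (4, 4)

Answer: 4, 4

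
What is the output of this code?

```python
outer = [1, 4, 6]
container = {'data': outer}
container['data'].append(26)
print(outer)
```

Key concept: dict holds reference to list.
Step by step:
`outer = [1, 4, 6]` → outer = [1, 4, 6]
`container = {'data': outer}` → container = {'data': [1, 4, 6]}
`container['data'].append(26)` → outer = [1, 4, 6, 26]; container = {'data': [1, 4, 6, 26]}
`print(outer)` → prints [1, 4, 6, 26]

Answer: [1, 4, 6, 26]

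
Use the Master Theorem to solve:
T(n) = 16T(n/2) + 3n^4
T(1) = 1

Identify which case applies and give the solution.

a=16, b=2, f(n)=3n^4. log_2(16) = 4. Since c=4 = 4, Case 2 applies: T(n) = Θ(n^log_b(a) · log n) = O(n^4 log n).

Answer: O(n^4 log n) - Case 2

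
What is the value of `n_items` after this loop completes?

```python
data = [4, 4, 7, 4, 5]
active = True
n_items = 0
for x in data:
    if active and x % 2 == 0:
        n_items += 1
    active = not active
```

Count even values at even positions
`n_items` takes the values: 0 → 1

Answer: 1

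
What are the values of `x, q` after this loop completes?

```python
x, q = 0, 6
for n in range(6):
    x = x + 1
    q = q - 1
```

x goes 0→6, q goes 6→0
`x, q` takes the values: (0, 6) → (1, 6) → (1, 5) → (2, 5) → (2, 4) → (3, 4) → (3, 3) → (4, 3) → (4, 2) → (5, 2) → (5, 1) → (6, 1) → (6, 0)

Answer: 6, 0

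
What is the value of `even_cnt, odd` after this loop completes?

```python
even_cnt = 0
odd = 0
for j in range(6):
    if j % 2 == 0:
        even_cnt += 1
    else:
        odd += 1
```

Count evens and odds in range(6)
`even_cnt, odd` takes the values: (0, 0) → (1, 0) → (1, 1) → (2, 1) → (2, 2) → (3, 2) → (3, 3)

Answer: 3, 3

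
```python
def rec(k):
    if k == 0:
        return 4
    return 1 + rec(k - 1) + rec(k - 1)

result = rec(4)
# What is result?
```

rec(k) = 1 + 2·rec(k-1), rec(0)=4. Closed form: (4+1)·2^4 - 1 = 79.

Answer: 79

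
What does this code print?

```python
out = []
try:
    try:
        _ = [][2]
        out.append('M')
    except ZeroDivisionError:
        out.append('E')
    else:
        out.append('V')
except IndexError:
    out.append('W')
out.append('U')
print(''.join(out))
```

Execution trace: 'W' (outer except IndexError) → 'U' (after the try/except). Output: WU

Answer: WU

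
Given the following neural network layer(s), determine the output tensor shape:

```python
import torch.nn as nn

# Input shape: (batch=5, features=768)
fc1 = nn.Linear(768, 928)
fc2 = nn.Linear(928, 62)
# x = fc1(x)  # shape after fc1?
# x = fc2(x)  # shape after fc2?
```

Input: (5, 768) -> after fc1: (5, 928) -> Output: (5, 62)

Answer: (5, 62)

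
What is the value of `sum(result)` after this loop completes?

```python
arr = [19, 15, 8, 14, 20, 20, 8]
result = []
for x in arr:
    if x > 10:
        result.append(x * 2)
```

Sum of doubled values > 10
`result` takes the values: [] → [38] → [38, 30] → [38, 30, 28] → [38, 30, 28, 40] → [38, 30, 28, 40, 40]
So `sum(result)` = 176

Answer: 176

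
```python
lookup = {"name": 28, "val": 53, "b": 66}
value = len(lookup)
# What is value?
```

Trace:
`lookup = {"name": 28, "val": 53, "b": 66}` → lookup = {'name': 28, 'val': 53, 'b': 66}
`value = len(lookup)` → value = 3
So value = 3

Answer: 3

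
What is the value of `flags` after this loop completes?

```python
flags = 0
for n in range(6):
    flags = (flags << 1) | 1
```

Build 6 consecutive 1-bits: 0b111111
`flags` takes the values: 0 → 1 → 3 → 7 → 15 → 31 → 63

Answer: 63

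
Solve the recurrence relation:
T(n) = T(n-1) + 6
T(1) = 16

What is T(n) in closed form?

Unrolling: T(n) = T(1) + 6·(n-1) = 16 + 6(n-1) = 6n + 10.

Answer: T(n) = 6n + 10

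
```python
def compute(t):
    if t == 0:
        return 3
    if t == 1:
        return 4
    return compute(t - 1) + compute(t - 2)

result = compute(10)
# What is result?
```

Build up from base cases: compute(0)=3, compute(1)=4, compute(2)=7, compute(3)=11, compute(4)=18, compute(5)=29, compute(6)=47, ..., compute(10)=322

Answer: 322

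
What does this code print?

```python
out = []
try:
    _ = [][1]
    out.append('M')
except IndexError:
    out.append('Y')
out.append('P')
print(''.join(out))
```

Execution trace: 'Y' (except IndexError) → 'P' (after the try/except). Output: YP

Answer: YP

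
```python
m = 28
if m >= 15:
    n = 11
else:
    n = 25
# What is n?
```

Trace:
`m = 28` → m = 28
`if m >= 15: ...` → m >= 15 is True → n = 11
So n = 11

Answer: 11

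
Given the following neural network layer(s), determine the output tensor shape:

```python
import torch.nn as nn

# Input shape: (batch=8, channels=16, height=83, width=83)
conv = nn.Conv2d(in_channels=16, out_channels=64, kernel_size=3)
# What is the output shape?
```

Input: (8, 16, 83, 83) -> Output: (8, 64, 81, 81)

Answer: (8, 64, 81, 81)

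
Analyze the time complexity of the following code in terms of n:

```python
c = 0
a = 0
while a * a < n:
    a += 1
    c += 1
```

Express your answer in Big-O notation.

Each loop level contributes: √n. Multiplying the contributions gives O(√n).

Answer: O(√n)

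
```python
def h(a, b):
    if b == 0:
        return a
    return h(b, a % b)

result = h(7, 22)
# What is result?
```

h(7, 22) -> h(22, 7) -> h(7, 1) -> h(1, 0) -> 1

Answer: 1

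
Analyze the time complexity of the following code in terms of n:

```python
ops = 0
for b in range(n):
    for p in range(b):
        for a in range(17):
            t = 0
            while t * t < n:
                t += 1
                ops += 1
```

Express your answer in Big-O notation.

Each loop level contributes: n × n × 1 × √n. Multiplying the contributions gives O(n^2√n).

Answer: O(n^2√n)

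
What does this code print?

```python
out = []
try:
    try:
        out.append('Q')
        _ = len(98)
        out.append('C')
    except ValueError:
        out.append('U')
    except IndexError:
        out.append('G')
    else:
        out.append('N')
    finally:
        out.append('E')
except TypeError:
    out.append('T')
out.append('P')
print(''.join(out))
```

Execution trace: 'Q' (inner try body) → 'E' (inner finally) → 'T' (outer except TypeError) → 'P' (after the try/except). Output: QETP

Answer: QETP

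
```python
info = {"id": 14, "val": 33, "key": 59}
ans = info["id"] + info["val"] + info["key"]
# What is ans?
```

Trace:
`info = {"id": 14, "val": 33, "key": 59}` → info = {'id': 14, 'val': 33, 'key': 59}
`ans = info["id"] + info["val"] + info["key"]` → ans = 106
So ans = 106

Answer: 106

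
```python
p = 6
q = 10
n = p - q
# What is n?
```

Trace:
`p = 6` → p = 6
`q = 10` → q = 10
`n = p - q` → n = -4
So n = -4

Answer: -4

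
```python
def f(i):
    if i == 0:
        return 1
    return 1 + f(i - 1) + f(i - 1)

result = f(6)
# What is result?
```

f(i) = 1 + 2·f(i-1), f(0)=1. Closed form: (1+1)·2^6 - 1 = 127.

Answer: 127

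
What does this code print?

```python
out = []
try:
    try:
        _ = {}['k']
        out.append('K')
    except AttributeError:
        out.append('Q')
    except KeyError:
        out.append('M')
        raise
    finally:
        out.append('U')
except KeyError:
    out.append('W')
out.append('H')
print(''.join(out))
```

Execution trace: 'M' (inner except KeyError) → 'U' (inner finally) → 'W' (outer except KeyError) → 'H' (after the try/except). Output: MUWH

Answer: MUWH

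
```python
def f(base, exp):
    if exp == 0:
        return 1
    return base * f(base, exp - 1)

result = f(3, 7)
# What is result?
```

f(3, 7) = 3 * 3 * 3 * 3 * 3 * 3 * 3 = 2187

Answer: 2187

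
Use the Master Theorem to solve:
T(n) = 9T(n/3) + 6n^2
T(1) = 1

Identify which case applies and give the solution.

a=9, b=3, f(n)=6n^2. log_3(9) = 2. Since c=2 = 2, Case 2 applies: T(n) = Θ(n^log_b(a) · log n) = O(n^2 log n).

Answer: O(n^2 log n) - Case 2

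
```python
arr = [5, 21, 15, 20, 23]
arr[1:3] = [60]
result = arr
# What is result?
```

Trace:
`arr = [5, 21, 15, 20, 23]` → arr = [5, 21, 15, 20, 23]
`arr[1:3] = [60]` → arr = [5, 60, 20, 23]
`result = arr` → result = [5, 60, 20, 23]
So result = [5, 60, 20, 23]

Answer: [5, 60, 20, 23]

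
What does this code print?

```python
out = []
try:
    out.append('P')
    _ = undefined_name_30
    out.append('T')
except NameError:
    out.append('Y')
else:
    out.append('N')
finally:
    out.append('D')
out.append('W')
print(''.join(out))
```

Execution trace: 'P' (try body) → 'Y' (except NameError) → 'D' (finally) → 'W' (after the try/except). Output: PYDW

Answer: PYDW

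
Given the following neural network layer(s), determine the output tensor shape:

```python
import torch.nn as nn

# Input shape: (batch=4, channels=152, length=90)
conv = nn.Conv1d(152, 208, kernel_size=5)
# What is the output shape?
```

Input: (4, 152, 90) -> Output: (4, 208, 86)

Answer: (4, 208, 86)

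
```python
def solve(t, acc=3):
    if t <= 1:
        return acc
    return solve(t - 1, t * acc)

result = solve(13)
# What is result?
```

Accumulator trace (n, acc): (13, 3) -> (12, 39) -> (11, 468) -> (10, 5148) -> (9, 51480) -> (8, 463320) -> (7, 3706560) -> (6, 25945920) -> (5, 155675520) -> (4, 778377600) -> (3, 3113510400) -> (2, 9340531200) -> (1, 18681062400) -> return 18681062400

Answer: 18681062400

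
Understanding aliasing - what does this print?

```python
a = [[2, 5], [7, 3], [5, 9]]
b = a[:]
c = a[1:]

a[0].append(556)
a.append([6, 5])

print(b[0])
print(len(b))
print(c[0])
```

Key concept: slice with nested mutation.
Step by step:
`a = [[2, 5], [7, 3], [5, 9]]` → a = [[2, 5], [7, 3], [5, 9]]
`b = a[:]` → b = [[2, 5], [7, 3], [5, 9]]
`c = a[1:]` → c = [[7, 3], [5, 9]]
`a[0].append(556)` → a = [[2, 5, 556], [7, 3], [5, 9]]; b = [[2, 5, 556], [7, 3], [5, 9]]
`a.append([6, 5])` → a = [[2, 5, 556], [7, 3], [5, 9], [6, 5]]
`print(b[0])` → prints [2, 5, 556]
`print(len(b))` → prints 3
`print(c[0])` → prints [7, 3]

Answer:
[2, 5, 556]
3
[7, 3]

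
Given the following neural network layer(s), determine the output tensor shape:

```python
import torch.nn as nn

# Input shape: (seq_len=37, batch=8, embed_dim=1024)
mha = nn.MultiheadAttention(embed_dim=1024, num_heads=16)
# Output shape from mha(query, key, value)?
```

Input: (37, 8, 1024) -> Output: (37, 8, 1024)

Answer: (37, 8, 1024)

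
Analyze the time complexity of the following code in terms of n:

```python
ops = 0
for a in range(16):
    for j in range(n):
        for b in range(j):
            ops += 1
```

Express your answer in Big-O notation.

Each loop level contributes: 1 × n × n. Multiplying the contributions gives O(n^2).

Answer: O(n^2)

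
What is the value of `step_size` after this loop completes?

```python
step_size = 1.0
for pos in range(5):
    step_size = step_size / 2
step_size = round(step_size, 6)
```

Halving LR 5 times: 1 / 2^5
`step_size` takes the values: 1.0 → 0.5 → 0.25 → 0.125 → 0.0625 → 0.03125

Answer: 0.03125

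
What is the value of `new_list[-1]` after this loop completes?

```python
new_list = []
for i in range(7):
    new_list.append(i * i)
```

Last element of squares 0 to 6
`new_list` takes the values: [] → [0] → [0, 1] → [0, 1, 4] → [0, 1, 4, 9] → [0, 1, 4, 9, 16] → [0, 1, 4, 9, 16, 25] → [0, 1, 4, 9, 16, 25, 36]
So `new_list[-1]` = 36

Answer: 36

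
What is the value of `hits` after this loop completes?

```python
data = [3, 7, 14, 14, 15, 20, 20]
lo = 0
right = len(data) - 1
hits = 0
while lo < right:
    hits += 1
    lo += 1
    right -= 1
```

Iterations until pointers meet (list length 7)
`hits` takes the values: 0 → 1 → 2 → 3

Answer: 3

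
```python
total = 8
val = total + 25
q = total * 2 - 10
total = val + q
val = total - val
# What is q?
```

Trace:
`total = 8` → total = 8
`val = total + 25` → val = 33
`q = total * 2 - 10` → q = 6
`total = val + q` → total = 39
`val = total - val` → val = 6
So q = 6

Answer: 6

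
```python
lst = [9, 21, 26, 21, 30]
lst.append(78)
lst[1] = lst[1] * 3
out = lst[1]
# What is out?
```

Trace:
`lst = [9, 21, 26, 21, 30]` → lst = [9, 21, 26, 21, 30]
`lst.append(78)` → lst = [9, 21, 26, 21, 30, 78]
`lst[1] = lst[1] * 3` → lst = [9, 63, 26, 21, 30, 78]
`out = lst[1]` → out = 63
So out = 63

Answer: 63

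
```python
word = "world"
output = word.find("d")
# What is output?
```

Trace:
`word = "world"` → word = 'world'
`output = word.find("d")` → output = 4
So output = 4

Answer: 4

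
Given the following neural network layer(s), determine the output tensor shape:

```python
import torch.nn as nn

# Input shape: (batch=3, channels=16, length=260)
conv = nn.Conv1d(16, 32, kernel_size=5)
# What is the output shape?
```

Input: (3, 16, 260) -> Output: (3, 32, 256)

Answer: (3, 32, 256)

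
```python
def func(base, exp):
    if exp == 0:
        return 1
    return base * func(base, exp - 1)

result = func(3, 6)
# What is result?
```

func(3, 6) = 3 * 3 * 3 * 3 * 3 * 3 = 729

Answer: 729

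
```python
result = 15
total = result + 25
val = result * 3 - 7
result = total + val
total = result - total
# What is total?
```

Trace:
`result = 15` → result = 15
`total = result + 25` → total = 40
`val = result * 3 - 7` → val = 38
`result = total + val` → result = 78
`total = result - total` → total = 38
So total = 38

Answer: 38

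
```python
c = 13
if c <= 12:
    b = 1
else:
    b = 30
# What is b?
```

Trace:
`c = 13` → c = 13
`if c <= 12: ...` → c <= 12 is False, take else branch → b = 30
So b = 30

Answer: 30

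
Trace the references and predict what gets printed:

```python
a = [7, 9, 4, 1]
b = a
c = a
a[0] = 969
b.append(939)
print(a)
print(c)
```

Key concept: multiple aliases.
Step by step:
`a = [7, 9, 4, 1]` → a = [7, 9, 4, 1]
`b = a` → b = [7, 9, 4, 1] (same object as a)
`c = a` → c = [7, 9, 4, 1] (same object as a, b)
`a[0] = 969` → a = [969, 9, 4, 1] (same object as b, c); b = [969, 9, 4, 1] (same object as a, c); c = [969, 9, 4, 1] (same object as a, b)
`b.append(939)` → a = [969, 9, 4, 1, 939] (same object as b, c); b = [969, 9, 4, 1, 939] (same object as a, c); c = [969, 9, 4, 1, 939] (same object as a, b)
`print(a)` → prints [969, 9, 4, 1, 939]
`print(c)` → prints [969, 9, 4, 1, 939]

Answer:
[969, 9, 4, 1, 939]
[969, 9, 4, 1, 939]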